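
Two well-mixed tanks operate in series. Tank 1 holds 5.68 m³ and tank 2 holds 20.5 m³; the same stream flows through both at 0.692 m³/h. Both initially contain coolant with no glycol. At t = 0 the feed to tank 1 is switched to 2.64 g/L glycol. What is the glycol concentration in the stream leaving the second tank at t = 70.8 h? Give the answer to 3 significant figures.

Each tank obeys Vᵢ dCᵢ/dt = Q(Cᵢ₋₁ − Cᵢ), so τᵢ = Vᵢ/Q.
τ₁ = 5.68/0.692 = 8.2081 h; τ₂ = 20.5/0.692 = 29.624 h.
Solving the cascade with C₁(0)=C₂(0)=0 gives C₂(t) = C_in[1 − (τ₁ e^(−t/τ₁) − τ₂ e^(−t/τ₂))/(τ₁ − τ₂)].
At t = 70.8: e^(−t/τ₁) = 0.00017945, e^(−t/τ₂) = 0.091636.
C₂ = 2.64·[1 − (8.2081·0.00017945 − 29.624·0.091636)/(-21.416)] = 2.64·0.87331 = 2.3055 g/L.

2.31 g/L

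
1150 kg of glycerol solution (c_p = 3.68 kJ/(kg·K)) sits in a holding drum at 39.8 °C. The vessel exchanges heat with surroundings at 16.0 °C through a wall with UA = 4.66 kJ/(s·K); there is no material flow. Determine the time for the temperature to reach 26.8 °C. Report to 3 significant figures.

718 s

M c_p dT/dt = −UA(T − T_amb).
τ = M c_p/UA = 908.15 s; T_ss = T_amb = 16.000 °C.
T(t) = T_ss + (T₀ − T_ss)e^(−t/τ); set T = 26.8:
t = −τ ln[(T − T_ss)/(T₀ − T_ss)] = −908.15 · ln(0.45378) = 717.57 s.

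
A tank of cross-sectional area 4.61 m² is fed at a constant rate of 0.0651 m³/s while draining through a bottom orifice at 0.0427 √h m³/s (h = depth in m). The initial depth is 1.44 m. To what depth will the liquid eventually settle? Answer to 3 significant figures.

2.32 m

Volume balance on the tank: A dh/dt = Q_in − 0.0427 √h. At steady state dh/dt = 0:
Q_in = 0.0427 √h_ss ⇒ √h_ss = 0.0651/0.0427 = 1.5246.
h_ss = 1.5246² = 2.3244 m. (Since h₀ = 1.44 m < h_ss, the level will rise toward this value.)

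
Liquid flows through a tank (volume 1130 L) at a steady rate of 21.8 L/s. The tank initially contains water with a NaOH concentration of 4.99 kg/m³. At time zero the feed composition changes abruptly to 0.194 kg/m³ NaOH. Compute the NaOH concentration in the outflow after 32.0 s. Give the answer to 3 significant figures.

2.78 kg/m³

Accumulation = in − out for the solute gives V dC/dt = Q(C_in − C).
So dC/dt = (C_in − C)/τ with τ = V/Q = 1130/21.8 = 51.835 s.
Integrating: C(t) = C_in + (C₀ − C_in) e^(−t/τ).
C(32.0) = 0.194 + (4.99 − 0.194)·e^(−32.0/51.835) = 0.194 + (4.7960)·0.53937 = 2.7808 kg/m³.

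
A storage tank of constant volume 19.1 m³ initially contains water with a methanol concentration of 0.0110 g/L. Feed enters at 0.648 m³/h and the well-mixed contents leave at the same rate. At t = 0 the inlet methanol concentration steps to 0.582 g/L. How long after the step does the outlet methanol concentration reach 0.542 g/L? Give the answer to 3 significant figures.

Transient balance on the dissolved component: V dC/dt = Q(C_in − C), so τ = V/Q = 29.475 h.
C(t) = C_in + (C₀ − C_in) e^(−t/τ). Set C = 0.542 and solve for t:
e^(−t/τ) = (C − C_in)/(C₀ − C_in) = (0.542 − 0.582)/(0.0110 − 0.582) = 0.070053
t = −τ ln(…) = 29.475 × 2.6585 = 78.360 h.

78.4 h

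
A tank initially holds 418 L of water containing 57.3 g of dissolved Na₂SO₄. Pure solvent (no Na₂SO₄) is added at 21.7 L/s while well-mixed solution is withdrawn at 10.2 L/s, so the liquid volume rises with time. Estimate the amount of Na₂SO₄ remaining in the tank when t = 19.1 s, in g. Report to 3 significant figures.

39.4 g

Let m(t) be the amount of Na₂SO₄. Volume: V(t) = V₀ + (Q_in − Q_out) t = 418 + 11.500 t; V(19.1) = 637.65 L.
Species balance (pure solvent in): dm/dt = −Q_out · m/V(t).
Separate: dm/m = −Q_out dt/V(t) ⇒ ln(m/m₀) = −(Q_out/(Q_in−Q_out)) ln(V/V₀).
m = m₀ (V₀/V)^(Q_out/(Q_in−Q_out)) = 57.3 × (418/637.65)^(0.88696) = 39.399 g.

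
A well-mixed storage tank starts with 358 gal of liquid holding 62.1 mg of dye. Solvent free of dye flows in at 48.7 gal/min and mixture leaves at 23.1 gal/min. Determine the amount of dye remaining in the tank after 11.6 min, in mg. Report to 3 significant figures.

36.0 mg

Let m(t) be the amount of dye. Volume: V(t) = V₀ + (Q_in − Q_out) t = 358 + 25.600 t; V(11.6) = 654.96 gal.
Species balance (pure solvent in): dm/dt = −Q_out · m/V(t).
Separate: dm/m = −Q_out dt/V(t) ⇒ ln(m/m₀) = −(Q_out/(Q_in−Q_out)) ln(V/V₀).
m = m₀ (V₀/V)^(Q_out/(Q_in−Q_out)) = 62.1 × (358/654.96)^(0.90234) = 36.006 mg.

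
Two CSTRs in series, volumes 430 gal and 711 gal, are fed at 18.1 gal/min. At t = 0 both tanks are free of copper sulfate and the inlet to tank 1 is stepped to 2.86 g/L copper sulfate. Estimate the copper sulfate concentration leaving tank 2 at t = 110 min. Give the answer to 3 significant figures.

2.46 g/L

Time constants: τᵢ = Vᵢ/Q for each well-mixed tank.
τ₁ = 430/18.1 = 23.757 min; τ₂ = 711/18.1 = 39.282 min.
Solving the cascade with C₁(0)=C₂(0)=0 gives C₂(t) = C_in[1 − (τ₁ e^(−t/τ₁) − τ₂ e^(−t/τ₂))/(τ₁ − τ₂)].
At t = 110: e^(−t/τ₁) = 0.0097525, e^(−t/τ₂) = 0.060793.
C₂ = 2.86·[1 − (23.757·0.0097525 − 39.282·0.060793)/(-15.525)] = 2.86·0.86110 = 2.4628 g/L.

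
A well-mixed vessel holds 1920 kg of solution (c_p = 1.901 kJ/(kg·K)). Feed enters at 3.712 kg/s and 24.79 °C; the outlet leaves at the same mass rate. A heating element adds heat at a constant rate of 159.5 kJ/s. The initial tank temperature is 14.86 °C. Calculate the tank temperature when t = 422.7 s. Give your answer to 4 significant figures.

Unsteady energy balance on the tank contents: M c_p dT/dt = ṁ c_p (T_in − T) + 159.5.
τ = M/ṁ = 517.241 s; T_ss = T_in + Q̇/(ṁ c_p) = 24.79 + 159.5/(3.712·1.901) = 47.3932 °C.
Solution: T(t) = T_ss + (T₀ − T_ss) e^(−t/τ).
T(422.7) = 47.3932 + (-32.5332)·e^(−422.7/517.241) = 47.3932 + (-32.5332)·0.441658 = 33.0247 °C.

33.02 °C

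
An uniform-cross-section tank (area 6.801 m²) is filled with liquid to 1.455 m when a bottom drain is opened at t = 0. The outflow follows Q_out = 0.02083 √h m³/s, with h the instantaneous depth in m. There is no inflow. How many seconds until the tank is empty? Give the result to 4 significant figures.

787.7 s

Unsteady balance on liquid volume: A dh/dt = −0.02083 √h.
∫ h^(−1/2) dh = −(0.02083/A) ∫ dt, giving 2√h = 2√h₀ − (0.02083/A) t.
Tank is empty when √h = 0: t_empty = 2A√h₀/0.02083.
t_empty = 2·6.801·√1.455/0.02083 = 13.6020·1.20623/0.02083 = 787.671 s.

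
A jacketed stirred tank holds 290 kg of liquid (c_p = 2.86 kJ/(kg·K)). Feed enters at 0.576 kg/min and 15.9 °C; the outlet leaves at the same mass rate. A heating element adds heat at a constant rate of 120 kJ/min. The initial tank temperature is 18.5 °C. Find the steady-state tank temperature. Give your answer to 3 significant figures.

M c_p dT/dt = ṁ c_p (T_in − T) + Q̇.
At steady state dT/dt = 0 ⇒ T_ss = T_in + Q̇/(ṁ c_p) = 15.9 + 120/(0.576·2.86) = 88.744 °C.

88.7 °C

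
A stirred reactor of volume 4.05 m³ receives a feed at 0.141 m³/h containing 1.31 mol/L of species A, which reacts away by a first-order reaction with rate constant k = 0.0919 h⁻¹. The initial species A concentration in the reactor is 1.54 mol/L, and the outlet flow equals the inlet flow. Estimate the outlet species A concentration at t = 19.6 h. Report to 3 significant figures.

Species balance: V dC/dt = Q C_in − Q C − k V C.
This is linear with rate a = Q/V + k = 0.12671 h⁻¹.
C_ss = Q C_in/(Q + kV) = 0.35992 mol/L; C(t) = C_ss + (C₀ − C_ss) e^(−a t).
C(19.6) = 0.35992 + (1.1801)·e^(−0.12671·19.6) = 0.35992 + (1.1801)·0.083441 = 0.45839 mol/L.

0.458 mol/L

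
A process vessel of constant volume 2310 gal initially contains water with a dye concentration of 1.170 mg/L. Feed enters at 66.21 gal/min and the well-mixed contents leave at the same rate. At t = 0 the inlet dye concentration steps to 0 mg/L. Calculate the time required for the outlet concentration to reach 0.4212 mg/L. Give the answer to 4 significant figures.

35.64 min

Species balance: V dC/dt = Q(C_in − C) ⇒ τ = V/Q = 34.8890 min.
C(t) = C_in + (C₀ − C_in) e^(−t/τ). Set C = 0.4212 and solve for t:
e^(−t/τ) = (C − C_in)/(C₀ − C_in) = (0.4212 − 0)/(1.170 − 0) = 0.360000
t = −τ ln(…) = 34.8890 × 1.02165 = 35.6444 min.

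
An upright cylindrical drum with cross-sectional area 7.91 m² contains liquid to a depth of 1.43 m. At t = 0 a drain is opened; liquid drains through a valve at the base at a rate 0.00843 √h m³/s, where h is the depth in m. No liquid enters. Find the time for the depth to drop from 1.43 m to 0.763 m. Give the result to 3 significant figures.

With no inflow, A dh/dt = −0.00843 √h.
This is separable: 2 d(√h)/dt = −0.00843/A, so √h = √h₀ − (0.00843/(2A)) t.
t = 2A(√h₀ − √h)/0.00843 = 2·7.91·(√1.43 − √0.763)/0.00843
  = 15.820 × (1.1958 − 0.87350) / 0.00843 = 604.89 s.

605 s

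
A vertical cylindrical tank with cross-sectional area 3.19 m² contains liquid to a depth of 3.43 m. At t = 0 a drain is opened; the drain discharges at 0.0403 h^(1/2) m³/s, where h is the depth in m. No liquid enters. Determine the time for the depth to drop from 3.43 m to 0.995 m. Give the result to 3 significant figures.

Mass balance (ρ constant): A dh/dt = −0.0403 √h.
∫ h^(−1/2) dh = −(0.0403/A) ∫ dt, giving 2√h = 2√h₀ − (0.0403/A) t.
t = 2A(√h₀ − √h)/0.0403 = 2·3.19·(√3.43 − √0.995)/0.0403
  = 6.3800 × (1.8520 − 0.99750) / 0.0403 = 135.28 s.

135 s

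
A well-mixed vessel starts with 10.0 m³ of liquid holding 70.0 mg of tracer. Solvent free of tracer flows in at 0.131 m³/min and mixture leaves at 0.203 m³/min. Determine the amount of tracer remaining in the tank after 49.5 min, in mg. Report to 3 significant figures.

Let m(t) be the amount of tracer. Volume: V(t) = V₀ + (Q_in − Q_out) t = 10.0 − 0.072000 t; V(49.5) = 6.4360 m³.
Solute balance: dm/dt = 0 − Q_out C = −Q_out m/V(t).
dm/m = −Q_out dt/(V₀ − 0.072000 t); integrating gives ln(m/m₀) = −(Q_out/(Q_in−Q_out)) ln(V/V₀).
m = m₀ (V₀/V)^(Q_out/(Q_in−Q_out)) = 70.0 × (10.0/6.4360)^(-2.8194) = 20.207 mg.

20.2 mg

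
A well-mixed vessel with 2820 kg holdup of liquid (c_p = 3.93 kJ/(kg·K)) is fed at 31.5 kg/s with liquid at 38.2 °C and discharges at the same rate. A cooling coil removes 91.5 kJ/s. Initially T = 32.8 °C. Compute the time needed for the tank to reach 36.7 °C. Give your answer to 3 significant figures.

162 s

M c_p dT/dt = ṁ c_p (T_in − T) − Q̇.
τ = M/ṁ = 89.524 s; T_ss = T_in − Q̇/(ṁ c_p) = 37.461 °C.
T(t) = T_ss + (T₀ − T_ss) e^(−t/τ). Set T = 36.7:
e^(−t/τ) = (36.7 − 37.461)/(32.8 − 37.461) = 0.16325
t = −89.524 · ln(0.16325) = 162.26 s.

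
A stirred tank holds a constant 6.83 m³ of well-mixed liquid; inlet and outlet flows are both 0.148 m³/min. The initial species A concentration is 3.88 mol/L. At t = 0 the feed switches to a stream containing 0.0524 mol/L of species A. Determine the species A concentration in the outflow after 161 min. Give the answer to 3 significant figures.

Mass balance on the solute (V constant): V dC/dt = Q(C_in − C).
Rewrite as dC/dt + C/τ = C_in/τ, τ = V/Q = 46.149 min.
Solution: C(t) = C_in + (C₀ − C_in) e^(−t/τ).
C(161) = 0.0524 + (3.88 − 0.0524)·e^(−161/46.149) = 0.0524 + (3.8276)·0.030540 = 0.16929 mol/L.

0.169 mol/L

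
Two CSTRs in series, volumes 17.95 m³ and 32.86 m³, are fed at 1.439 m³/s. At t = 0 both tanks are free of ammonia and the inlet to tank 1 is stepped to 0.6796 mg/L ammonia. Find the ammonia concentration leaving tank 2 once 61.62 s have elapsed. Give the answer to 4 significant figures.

0.5846 mg/L

Each tank obeys Vᵢ dCᵢ/dt = Q(Cᵢ₋₁ − Cᵢ), so τᵢ = Vᵢ/Q.
τ₁ = 17.95/1.439 = 12.4739 s; τ₂ = 32.86/1.439 = 22.8353 s.
Solving the cascade with C₁(0)=C₂(0)=0 gives C₂(t) = C_in[1 − (τ₁ e^(−t/τ₁) − τ₂ e^(−t/τ₂))/(τ₁ − τ₂)].
At t = 61.62: e^(−t/τ₁) = 0.00715532, e^(−t/τ₂) = 0.0673095.
C₂ = 0.6796·[1 − (12.4739·0.00715532 − 22.8353·0.0673095)/(-10.3614)] = 0.6796·0.860271 = 0.584640 mg/L.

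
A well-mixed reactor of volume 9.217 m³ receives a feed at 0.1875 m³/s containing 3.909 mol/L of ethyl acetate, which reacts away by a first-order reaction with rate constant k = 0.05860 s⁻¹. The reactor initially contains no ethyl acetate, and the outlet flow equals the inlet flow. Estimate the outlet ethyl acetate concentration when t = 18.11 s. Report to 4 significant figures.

Accumulation = in − out − consumed: V dC/dt = Q C_in − Q C − k V C.
This is linear with rate a = Q/V + k = 0.0789428 s⁻¹.
C_ss = Q C_in/(Q + kV) = 1.00731 mol/L; C(t) = C_ss + (C₀ − C_ss) e^(−a t).
C(18.11) = 1.00731 + (-1.00731)·e^(−0.0789428·18.11) = 1.00731 + (-1.00731)·0.239392 = 0.766171 mol/L.

0.7662 mol/L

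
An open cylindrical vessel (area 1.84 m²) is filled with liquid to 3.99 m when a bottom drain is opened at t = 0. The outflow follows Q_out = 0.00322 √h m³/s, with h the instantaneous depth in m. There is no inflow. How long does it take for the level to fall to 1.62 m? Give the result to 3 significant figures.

Volume balance on the tank: A dh/dt = −0.00322 √h.
Separate and integrate: 2(√h − √h₀) = −(0.00322/A) t.
t = 2A(√h₀ − √h)/0.00322 = 2·1.84·(√3.99 − √1.62)/0.00322
  = 3.6800 × (1.9975 − 1.2728) / 0.00322 = 828.24 s.

828 s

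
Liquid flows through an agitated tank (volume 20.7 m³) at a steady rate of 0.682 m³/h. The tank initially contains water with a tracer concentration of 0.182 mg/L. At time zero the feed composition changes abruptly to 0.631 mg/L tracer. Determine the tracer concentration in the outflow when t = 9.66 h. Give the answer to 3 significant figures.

0.304 mg/L

Transient balance on the dissolved component: V dC/dt = Q(C_in − C).
Rewrite as dC/dt + C/τ = C_in/τ, τ = V/Q = 30.352 h.
C approaches C_in exponentially: C(t) = C_in + (C₀ − C_in) e^(−t/τ).
C(9.66) = 0.631 + (0.182 − 0.631)·e^(−9.66/30.352) = 0.631 + (-0.44900)·0.72741 = 0.30439 mg/L.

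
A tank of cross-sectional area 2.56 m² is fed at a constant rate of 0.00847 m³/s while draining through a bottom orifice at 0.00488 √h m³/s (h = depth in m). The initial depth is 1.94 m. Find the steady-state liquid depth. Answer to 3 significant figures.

3.01 m

A dh/dt = Q_in − 0.00488 √h. Steady state requires inflow = outflow:
Q_in = 0.00488 √h_ss ⇒ √h_ss = 0.00847/0.00488 = 1.7357.
h_ss = 1.7357² = 3.0125 m. (Since h₀ = 1.94 m < h_ss, the level will rise toward this value.)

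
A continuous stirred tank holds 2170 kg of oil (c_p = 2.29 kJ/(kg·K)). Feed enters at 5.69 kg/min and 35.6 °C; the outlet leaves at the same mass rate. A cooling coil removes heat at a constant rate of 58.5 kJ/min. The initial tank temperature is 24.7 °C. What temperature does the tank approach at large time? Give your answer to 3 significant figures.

31.1 °C

M c_p dT/dt = ṁ c_p (T_in − T) − Q̇.
At steady state dT/dt = 0 ⇒ T_ss = T_in − Q̇/(ṁ c_p) = 35.6 − 58.5/(5.69·2.29) = 31.110 °C.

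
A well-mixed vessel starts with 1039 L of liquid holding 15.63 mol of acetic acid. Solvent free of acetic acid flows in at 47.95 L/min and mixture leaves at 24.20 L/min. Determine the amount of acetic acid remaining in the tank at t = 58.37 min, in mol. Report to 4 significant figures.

6.589 mol

Let m(t) be the amount of acetic acid. Volume: V(t) = V₀ + (Q_in − Q_out) t = 1039 + 23.7500 t; V(58.37) = 2425.29 L.
Species balance (pure solvent in): dm/dt = −Q_out · m/V(t).
dm/m = −Q_out dt/(V₀ + 23.7500 t); integrating gives ln(m/m₀) = −(Q_out/(Q_in−Q_out)) ln(V/V₀).
m = m₀ (V₀/V)^(Q_out/(Q_in−Q_out)) = 15.63 × (1039/2425.29)^(1.01895) = 6.58925 mol.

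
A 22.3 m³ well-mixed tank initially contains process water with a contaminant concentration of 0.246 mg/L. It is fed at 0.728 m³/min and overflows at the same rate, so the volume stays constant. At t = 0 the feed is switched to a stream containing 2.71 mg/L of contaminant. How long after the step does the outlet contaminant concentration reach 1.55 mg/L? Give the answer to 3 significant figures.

23.1 min

Species balance: V dC/dt = Q(C_in − C) ⇒ τ = V/Q = 30.632 min.
C(t) = C_in + (C₀ − C_in) e^(−t/τ). Set C = 1.55 and solve for t:
e^(−t/τ) = (C − C_in)/(C₀ − C_in) = (1.55 − 2.71)/(0.246 − 2.71) = 0.47078
t = −τ ln(…) = 30.632 × 0.75337 = 23.077 min.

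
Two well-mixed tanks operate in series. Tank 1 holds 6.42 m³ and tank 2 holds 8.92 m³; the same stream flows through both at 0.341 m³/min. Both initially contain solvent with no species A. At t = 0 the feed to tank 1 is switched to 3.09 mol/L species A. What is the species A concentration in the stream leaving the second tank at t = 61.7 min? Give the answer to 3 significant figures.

Species balance on tank i: dCᵢ/dt = (Cᵢ₋₁ − Cᵢ)/τᵢ with τᵢ = Vᵢ/Q.
τ₁ = 6.42/0.341 = 18.827 min; τ₂ = 8.92/0.341 = 26.158 min.
Solving the cascade with C₁(0)=C₂(0)=0 gives C₂(t) = C_in[1 − (τ₁ e^(−t/τ₁) − τ₂ e^(−t/τ₂))/(τ₁ − τ₂)].
At t = 61.7: e^(−t/τ₁) = 0.037733, e^(−t/τ₂) = 0.094542.
C₂ = 3.09·[1 − (18.827·0.037733 − 26.158·0.094542)/(-7.3314)] = 3.09·0.75957 = 2.3471 mol/L.

2.35 mol/L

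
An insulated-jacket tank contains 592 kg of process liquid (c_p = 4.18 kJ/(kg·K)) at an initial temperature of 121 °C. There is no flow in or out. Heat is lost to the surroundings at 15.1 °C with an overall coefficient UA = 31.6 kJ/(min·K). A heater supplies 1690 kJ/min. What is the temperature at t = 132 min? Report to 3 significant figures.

M c_p dT/dt = −UA(T − T_amb) + Q̇.
dT/dt = (T_ss − T)/τ with T_ss = T_amb + Q̇/UA = 15.1 + 1690/31.6 = 68.581 °C, τ = M c_p/UA = 592·4.18/31.6 = 78.309 min.
T approaches T_ss exponentially: T(t) = T_ss + (T₀ − T_ss) e^(−t/τ).
T(132) = 68.581 + (52.419)·0.18533 = 78.296 °C.

78.3 °C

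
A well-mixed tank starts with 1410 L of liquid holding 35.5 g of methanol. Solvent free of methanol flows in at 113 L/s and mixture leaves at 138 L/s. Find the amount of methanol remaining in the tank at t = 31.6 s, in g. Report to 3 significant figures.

Total volume: dV/dt = Q_in − Q_out = -25.000 L/s, so V(t) = 1410 − 25.000 t and V(31.6) = 620.00 L.
Species balance (pure solvent in): dm/dt = −Q_out · m/V(t).
Separate: dm/m = −Q_out dt/V(t) ⇒ ln(m/m₀) = −(Q_out/(Q_in−Q_out)) ln(V/V₀).
m = m₀ (V₀/V)^(Q_out/(Q_in−Q_out)) = 35.5 × (1410/620.00)^(-5.5200) = 0.38066 g.

0.381 g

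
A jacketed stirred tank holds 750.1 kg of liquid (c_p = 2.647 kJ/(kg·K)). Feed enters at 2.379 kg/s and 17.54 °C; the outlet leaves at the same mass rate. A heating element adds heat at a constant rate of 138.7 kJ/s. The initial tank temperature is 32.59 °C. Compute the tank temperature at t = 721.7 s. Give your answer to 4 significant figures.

38.86 °C

M c_p dT/dt = ṁ c_p (T_in − T) + Q̇.
τ = M/ṁ = 315.301 s; T_ss = T_in + Q̇/(ṁ c_p) = 17.54 + 138.7/(2.379·2.647) = 39.5656 °C.
T approaches T_ss exponentially: T(t) = T_ss + (T₀ − T_ss) e^(−t/τ).
T(721.7) = 39.5656 + (-6.97562)·e^(−721.7/315.301) = 39.5656 + (-6.97562)·0.101375 = 38.8585 °C.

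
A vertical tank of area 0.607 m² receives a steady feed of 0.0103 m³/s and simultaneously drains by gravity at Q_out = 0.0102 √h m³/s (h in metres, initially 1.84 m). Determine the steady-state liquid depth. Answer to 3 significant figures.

Level balance: A dh/dt = 0.0103 − 0.0102 √h. Setting dh/dt = 0:
Q_in = 0.0102 √h_ss ⇒ √h_ss = 0.0103/0.0102 = 1.0098.
h_ss = 1.0098² = 1.0197 m. (Since h₀ = 1.84 m > h_ss, the level will fall toward this value.)

1.02 m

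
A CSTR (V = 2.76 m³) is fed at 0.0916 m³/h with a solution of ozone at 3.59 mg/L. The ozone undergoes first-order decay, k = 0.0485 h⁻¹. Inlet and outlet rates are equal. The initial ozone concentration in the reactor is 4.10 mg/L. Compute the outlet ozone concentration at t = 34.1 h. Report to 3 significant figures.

Accumulation = in − out − consumed: V dC/dt = Q C_in − Q C − k V C.
dC/dt = (Q/V) C_in − (Q/V + k) C; effective rate a = Q/V + k = 0.033188 + 0.0485 = 0.081688 h⁻¹.
C_ss = Q C_in/(Q + kV) = 1.4585 mg/L; C(t) = C_ss + (C₀ − C_ss) e^(−a t).
C(34.1) = 1.4585 + (2.6415)·e^(−0.081688·34.1) = 1.4585 + (2.6415)·0.061694 = 1.6215 mg/L.

1.62 mg/L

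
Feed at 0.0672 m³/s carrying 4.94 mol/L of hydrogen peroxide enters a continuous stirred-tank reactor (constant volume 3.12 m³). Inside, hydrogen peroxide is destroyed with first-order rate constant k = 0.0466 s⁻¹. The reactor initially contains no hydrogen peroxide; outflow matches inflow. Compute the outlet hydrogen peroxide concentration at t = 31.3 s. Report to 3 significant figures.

Species balance: V dC/dt = Q C_in − Q C − k V C.
dC/dt = (Q/V) C_in − (Q/V + k) C; effective rate a = Q/V + k = 0.021538 + 0.0466 = 0.068138 s⁻¹.
C_ss = Q C_in/(Q + kV) = 1.5615 mol/L; C(t) = C_ss + (C₀ − C_ss) e^(−a t).
C(31.3) = 1.5615 + (-1.5615)·e^(−0.068138·31.3) = 1.5615 + (-1.5615)·0.11851 = 1.3765 mol/L.

1.38 mol/L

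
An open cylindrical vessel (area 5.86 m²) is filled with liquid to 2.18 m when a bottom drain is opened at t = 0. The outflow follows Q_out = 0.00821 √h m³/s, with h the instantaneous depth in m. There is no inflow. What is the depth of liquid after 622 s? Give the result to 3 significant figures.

1.08 m

Accumulation of liquid (constant cross-section A): A dh/dt = −0.00821 √h.
∫ h^(−1/2) dh = −(0.00821/A) ∫ dt, giving 2√h = 2√h₀ − (0.00821/A) t.
√h = √2.18 − 0.00821·622/(2·5.86) = 1.4765 − 0.43572 = 1.0408.
h = 1.0408² = 1.0832 m.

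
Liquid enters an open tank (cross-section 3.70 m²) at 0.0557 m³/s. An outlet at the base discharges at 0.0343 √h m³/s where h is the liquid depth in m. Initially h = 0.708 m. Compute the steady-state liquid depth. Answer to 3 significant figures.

2.64 m

Mass balance (ρ constant): A dh/dt = Q_in − 0.0343 √h. At steady state dh/dt = 0:
Q_in = 0.0343 √h_ss ⇒ √h_ss = 0.0557/0.0343 = 1.6239.
h_ss = 1.6239² = 2.6371 m. (Since h₀ = 0.708 m < h_ss, the level will rise toward this value.)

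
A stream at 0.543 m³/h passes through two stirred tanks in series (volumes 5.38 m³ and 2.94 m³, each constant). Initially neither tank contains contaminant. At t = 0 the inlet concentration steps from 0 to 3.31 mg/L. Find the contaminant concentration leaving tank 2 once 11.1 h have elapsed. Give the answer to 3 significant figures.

Species balance on tank i: dCᵢ/dt = (Cᵢ₋₁ − Cᵢ)/τᵢ with τᵢ = Vᵢ/Q.
τ₁ = 5.38/0.543 = 9.9079 h; τ₂ = 2.94/0.543 = 5.4144 h.
Tank 1: C₁ = C_in(1 − e^(−t/τ₁)). Tank 2 (τ₁ ≠ τ₂): C₂ = C_in[1 − (τ₁ e^(−t/τ₁) − τ₂ e^(−t/τ₂))/(τ₁ − τ₂)].
At t = 11.1: e^(−t/τ₁) = 0.32618, e^(−t/τ₂) = 0.12872.
C₂ = 3.31·[1 − (9.9079·0.32618 − 5.4144·0.12872)/(4.4936)] = 3.31·0.43591 = 1.4428 mg/L.

1.44 mg/L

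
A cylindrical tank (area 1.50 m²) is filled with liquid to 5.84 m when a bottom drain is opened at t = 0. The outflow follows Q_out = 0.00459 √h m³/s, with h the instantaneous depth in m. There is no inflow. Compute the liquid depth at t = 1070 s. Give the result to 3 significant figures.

With no inflow, A dh/dt = −0.00459 √h.
Separate and integrate: 2(√h − √h₀) = −(0.00459/A) t.
√h = √5.84 − 0.00459·1070/(2·1.50) = 2.4166 − 1.6371 = 0.77951.
h = 0.77951² = 0.60763 m.

0.608 m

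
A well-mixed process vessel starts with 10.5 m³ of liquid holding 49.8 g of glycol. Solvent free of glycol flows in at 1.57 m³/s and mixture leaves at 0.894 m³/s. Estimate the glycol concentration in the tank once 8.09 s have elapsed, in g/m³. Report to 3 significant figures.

1.79 g/m³

Total volume: dV/dt = Q_in − Q_out = 0.67600 m³/s, so V(t) = 10.5 + 0.67600 t and V(8.09) = 15.969 m³.
Species balance (pure solvent in): dm/dt = −Q_out · m/V(t).
Separate: dm/m = −Q_out dt/V(t) ⇒ ln(m/m₀) = −(Q_out/(Q_in−Q_out)) ln(V/V₀).
m = m₀ (V₀/V)^(Q_out/(Q_in−Q_out)) = 49.8 × (10.5/15.969)^(1.3225) = 28.604 g.
C = m/V = 28.604/15.969 = 1.7912 g/m³.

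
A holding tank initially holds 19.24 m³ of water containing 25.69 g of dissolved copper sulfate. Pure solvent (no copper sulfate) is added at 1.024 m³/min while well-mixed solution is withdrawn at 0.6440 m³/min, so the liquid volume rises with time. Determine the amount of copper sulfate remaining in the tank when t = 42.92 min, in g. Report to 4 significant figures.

9.076 g

Let m(t) be the amount of copper sulfate. Volume: V(t) = V₀ + (Q_in − Q_out) t = 19.24 + 0.380000 t; V(42.92) = 35.5496 m³.
Solute balance: dm/dt = 0 − Q_out C = −Q_out m/V(t).
Separate: dm/m = −Q_out dt/V(t) ⇒ ln(m/m₀) = −(Q_out/(Q_in−Q_out)) ln(V/V₀).
m = m₀ (V₀/V)^(Q_out/(Q_in−Q_out)) = 25.69 × (19.24/35.5496)^(1.69474) = 9.07605 g.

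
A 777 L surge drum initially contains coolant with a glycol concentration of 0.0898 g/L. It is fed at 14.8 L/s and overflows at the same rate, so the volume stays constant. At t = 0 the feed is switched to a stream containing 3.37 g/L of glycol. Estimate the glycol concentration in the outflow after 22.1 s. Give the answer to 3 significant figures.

1.22 g/L

Unsteady species balance (constant V, well mixed): V dC/dt = Q(C_in − C).
Time constant τ = V/Q = 777/14.8 = 52.500 s.
This is linear first-order; C(t) = C_in + (C₀ − C_in) e^(−t/τ).
C(22.1) = 3.37 + (0.0898 − 3.37)·e^(−22.1/52.500) = 3.37 + (-3.2802)·0.65642 = 1.2168 g/L.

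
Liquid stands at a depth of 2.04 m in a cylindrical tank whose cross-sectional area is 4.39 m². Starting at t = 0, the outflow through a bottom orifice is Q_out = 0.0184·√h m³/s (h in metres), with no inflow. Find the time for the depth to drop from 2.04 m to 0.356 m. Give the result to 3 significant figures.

397 s

Unsteady balance on liquid volume: A dh/dt = −0.0184 √h.
This is separable: 2 d(√h)/dt = −0.0184/A, so √h = √h₀ − (0.0184/(2A)) t.
t = 2A(√h₀ − √h)/0.0184 = 2·4.39·(√2.04 − √0.356)/0.0184
  = 8.7800 × (1.4283 − 0.59666) / 0.0184 = 396.83 s.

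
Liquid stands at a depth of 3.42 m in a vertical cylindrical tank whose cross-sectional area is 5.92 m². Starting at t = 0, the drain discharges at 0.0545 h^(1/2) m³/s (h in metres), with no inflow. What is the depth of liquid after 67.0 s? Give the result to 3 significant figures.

With no inflow, A dh/dt = −0.0545 √h.
Separate and integrate: 2(√h − √h₀) = −(0.0545/A) t.
√h = √3.42 − 0.0545·67.0/(2·5.92) = 1.8493 − 0.30840 = 1.5409.
h = 1.5409² = 2.3744 m.

2.37 m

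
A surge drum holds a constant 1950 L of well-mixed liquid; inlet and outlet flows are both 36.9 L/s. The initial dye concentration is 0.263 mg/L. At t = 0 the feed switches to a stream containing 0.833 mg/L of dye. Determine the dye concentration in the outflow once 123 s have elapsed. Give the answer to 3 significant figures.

Mass balance on the solute (V constant): V dC/dt = Q(C_in − C).
So dC/dt = (C_in − C)/τ with τ = V/Q = 1950/36.9 = 52.846 s.
Integrating: C(t) = C_in + (C₀ − C_in) e^(−t/τ).
C(123) = 0.833 + (0.263 − 0.833)·e^(−123/52.846) = 0.833 + (-0.57000)·0.097536 = 0.77740 mg/L.

0.777 mg/L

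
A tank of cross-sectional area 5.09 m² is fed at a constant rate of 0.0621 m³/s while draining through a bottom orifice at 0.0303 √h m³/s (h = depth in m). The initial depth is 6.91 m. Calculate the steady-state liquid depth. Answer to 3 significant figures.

4.20 m

A dh/dt = Q_in − 0.0303 √h. Steady state requires inflow = outflow:
Q_in = 0.0303 √h_ss ⇒ √h_ss = 0.0621/0.0303 = 2.0495.
h_ss = 2.0495² = 4.2005 m. (Since h₀ = 6.91 m > h_ss, the level will fall toward this value.)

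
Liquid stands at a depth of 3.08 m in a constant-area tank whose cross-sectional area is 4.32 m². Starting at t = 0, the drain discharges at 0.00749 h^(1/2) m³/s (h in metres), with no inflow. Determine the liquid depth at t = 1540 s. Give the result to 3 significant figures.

0.176 m

A dh/dt = −Q_out = −0.00749 √h.
This is separable: 2 d(√h)/dt = −0.00749/A, so √h = √h₀ − (0.00749/(2A)) t.
√h = √3.08 − 0.00749·1540/(2·4.32) = 1.7550 − 1.3350 = 0.41997.
h = 0.41997² = 0.17637 m.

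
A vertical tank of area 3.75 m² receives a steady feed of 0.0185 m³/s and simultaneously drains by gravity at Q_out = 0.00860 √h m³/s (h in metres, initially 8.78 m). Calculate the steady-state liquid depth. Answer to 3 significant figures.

4.63 m

Level balance: A dh/dt = 0.0185 − 0.00860 √h. Setting dh/dt = 0:
Q_in = 0.00860 √h_ss ⇒ √h_ss = 0.0185/0.00860 = 2.1512.
h_ss = 2.1512² = 4.6275 m. (Since h₀ = 8.78 m > h_ss, the level will fall toward this value.)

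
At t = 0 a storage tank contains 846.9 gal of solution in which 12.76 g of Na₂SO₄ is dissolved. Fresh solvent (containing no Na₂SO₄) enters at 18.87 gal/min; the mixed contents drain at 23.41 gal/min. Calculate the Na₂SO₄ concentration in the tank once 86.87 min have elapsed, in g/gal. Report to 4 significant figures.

Let m(t) be the amount of Na₂SO₄. Volume: V(t) = V₀ + (Q_in − Q_out) t = 846.9 − 4.54000 t; V(86.87) = 452.510 gal.
No Na₂SO₄ enters, so dm/dt = −Q_out · (m/V).
dm/m = −Q_out dt/(V₀ − 4.54000 t); integrating gives ln(m/m₀) = −(Q_out/(Q_in−Q_out)) ln(V/V₀).
m = m₀ (V₀/V)^(Q_out/(Q_in−Q_out)) = 12.76 × (846.9/452.510)^(-5.15639) = 0.503805 g.
C = m/V = 0.503805/452.510 = 0.00111336 g/gal.

0.001113 g/gal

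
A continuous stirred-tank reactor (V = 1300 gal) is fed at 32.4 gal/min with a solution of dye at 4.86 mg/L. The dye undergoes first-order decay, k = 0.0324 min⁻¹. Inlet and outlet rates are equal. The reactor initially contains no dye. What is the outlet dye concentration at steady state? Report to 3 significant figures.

2.11 mg/L

Accumulation = in − out − consumed: V dC/dt = Q C_in − Q C − k V C.
Steady state (dC/dt = 0): C_ss = Q C_in/(Q + kV) = C_in/(1 + kV/Q).
C_ss = 32.4·4.86/(32.4 + 0.0324·1300) = 157.46/74.520 = 2.1130 mg/L.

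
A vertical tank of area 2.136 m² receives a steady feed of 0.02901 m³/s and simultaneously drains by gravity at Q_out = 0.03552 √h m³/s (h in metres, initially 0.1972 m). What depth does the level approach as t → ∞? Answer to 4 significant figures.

A dh/dt = Q_in − 0.03552 √h. Steady state requires inflow = outflow:
Q_in = 0.03552 √h_ss ⇒ √h_ss = 0.02901/0.03552 = 0.816723.
h_ss = 0.816723² = 0.667036 m. (Since h₀ = 0.1972 m < h_ss, the level will rise toward this value.)

0.6670 m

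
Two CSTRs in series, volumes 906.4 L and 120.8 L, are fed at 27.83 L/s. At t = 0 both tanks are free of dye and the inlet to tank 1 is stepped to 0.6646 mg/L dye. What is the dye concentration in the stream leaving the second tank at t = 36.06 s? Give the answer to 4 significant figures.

0.4112 mg/L

Species balance on tank i: dCᵢ/dt = (Cᵢ₋₁ − Cᵢ)/τᵢ with τᵢ = Vᵢ/Q.
τ₁ = 906.4/27.83 = 32.5692 s; τ₂ = 120.8/27.83 = 4.34064 s.
Solving the cascade with C₁(0)=C₂(0)=0 gives C₂(t) = C_in[1 − (τ₁ e^(−t/τ₁) − τ₂ e^(−t/τ₂))/(τ₁ − τ₂)].
At t = 36.06: e^(−t/τ₁) = 0.330489, e^(−t/τ₂) = 0.000246652.
C₂ = 0.6646·[1 − (32.5692·0.330489 − 4.34064·0.000246652)/(28.2285)] = 0.6646·0.618730 = 0.411208 mg/L.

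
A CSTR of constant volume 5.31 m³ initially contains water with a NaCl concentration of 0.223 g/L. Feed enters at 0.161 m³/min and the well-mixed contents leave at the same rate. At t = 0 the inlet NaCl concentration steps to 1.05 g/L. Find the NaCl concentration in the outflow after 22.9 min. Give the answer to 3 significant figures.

0.637 g/L

Unsteady species balance (constant V, well mixed): V dC/dt = Q(C_in − C).
Time constant τ = V/Q = 5.31/0.161 = 32.981 min.
Integrating: C(t) = C_in + (C₀ − C_in) e^(−t/τ).
C(22.9) = 1.05 + (0.223 − 1.05)·e^(−22.9/32.981) = 1.05 + (-0.82700)·0.49941 = 0.63699 g/L.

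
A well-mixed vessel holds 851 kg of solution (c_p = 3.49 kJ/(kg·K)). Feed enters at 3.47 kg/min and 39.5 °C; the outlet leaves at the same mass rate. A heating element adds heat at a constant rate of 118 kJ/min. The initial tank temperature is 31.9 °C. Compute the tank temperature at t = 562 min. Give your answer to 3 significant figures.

47.5 °C

First-law balance (no shaft work): M c_p dT/dt = ṁ c_p (T_in − T) + 118.
Rearrange: dT/dt = (T_ss − T)/τ with τ = M/ṁ = 245.24 min and T_ss = T_in + Q̇/(ṁ c_p) = 49.244 °C.
Integrating: T(t) = T_ss + (T₀ − T_ss) e^(−t/τ).
T(562) = 49.244 + (-17.344)·e^(−562/245.24) = 49.244 + (-17.344)·0.10111 = 47.490 °C.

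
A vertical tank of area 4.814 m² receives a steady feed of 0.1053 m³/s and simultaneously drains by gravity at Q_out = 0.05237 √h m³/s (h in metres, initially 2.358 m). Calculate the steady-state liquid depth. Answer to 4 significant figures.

A dh/dt = Q_in − 0.05237 √h. Steady state requires inflow = outflow:
Q_in = 0.05237 √h_ss ⇒ √h_ss = 0.1053/0.05237 = 2.01069.
h_ss = 2.01069² = 4.04289 m. (Since h₀ = 2.358 m < h_ss, the level will rise toward this value.)

4.043 m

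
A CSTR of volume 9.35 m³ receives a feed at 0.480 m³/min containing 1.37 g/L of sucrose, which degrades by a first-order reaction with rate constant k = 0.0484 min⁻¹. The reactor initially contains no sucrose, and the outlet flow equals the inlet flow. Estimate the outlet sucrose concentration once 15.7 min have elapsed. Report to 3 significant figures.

Accumulation = in − out − consumed: V dC/dt = Q C_in − Q C − k V C.
This is linear with rate a = Q/V + k = 0.099737 min⁻¹.
C_ss = Q C_in/(Q + kV) = 0.70517 g/L; C(t) = C_ss + (C₀ − C_ss) e^(−a t).
C(15.7) = 0.70517 + (-0.70517)·e^(−0.099737·15.7) = 0.70517 + (-0.70517)·0.20891 = 0.55786 g/L.

0.558 g/L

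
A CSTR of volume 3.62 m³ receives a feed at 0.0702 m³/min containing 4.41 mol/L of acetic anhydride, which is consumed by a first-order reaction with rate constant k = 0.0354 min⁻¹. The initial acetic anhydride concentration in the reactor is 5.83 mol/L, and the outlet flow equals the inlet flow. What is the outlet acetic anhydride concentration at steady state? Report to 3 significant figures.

Species balance: V dC/dt = Q C_in − Q C − k V C.
Steady state (dC/dt = 0): C_ss = Q C_in/(Q + kV) = C_in/(1 + kV/Q).
C_ss = 0.0702·4.41/(0.0702 + 0.0354·3.62) = 0.30958/0.19835 = 1.5608 mol/L.

1.56 mol/L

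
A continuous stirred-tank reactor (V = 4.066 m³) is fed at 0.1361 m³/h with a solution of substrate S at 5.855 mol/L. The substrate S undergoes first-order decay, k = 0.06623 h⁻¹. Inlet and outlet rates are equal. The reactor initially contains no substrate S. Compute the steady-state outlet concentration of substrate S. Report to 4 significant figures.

Species balance: V dC/dt = Q C_in − Q C − k V C.
Steady state (dC/dt = 0): C_ss = Q C_in/(Q + kV) = C_in/(1 + kV/Q).
C_ss = 0.1361·5.855/(0.1361 + 0.06623·4.066) = 0.796866/0.405391 = 1.96567 mol/L.

1.966 mol/L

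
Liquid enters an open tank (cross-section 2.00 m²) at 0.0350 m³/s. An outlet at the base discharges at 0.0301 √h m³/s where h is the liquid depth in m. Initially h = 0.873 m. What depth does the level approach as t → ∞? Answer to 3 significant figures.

A dh/dt = Q_in − 0.0301 √h. Steady state requires inflow = outflow:
Q_in = 0.0301 √h_ss ⇒ √h_ss = 0.0350/0.0301 = 1.1628.
h_ss = 1.1628² = 1.3521 m. (Since h₀ = 0.873 m < h_ss, the level will rise toward this value.)

1.35 m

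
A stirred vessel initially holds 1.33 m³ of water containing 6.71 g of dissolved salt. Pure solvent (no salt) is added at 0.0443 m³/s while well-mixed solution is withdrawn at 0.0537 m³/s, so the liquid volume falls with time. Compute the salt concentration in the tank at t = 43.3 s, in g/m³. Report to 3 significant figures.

0.902 g/m³

Let m(t) be the amount of salt. Volume: V(t) = V₀ + (Q_in − Q_out) t = 1.33 − 0.0094000 t; V(43.3) = 0.92298 m³.
No salt enters, so dm/dt = −Q_out · (m/V).
dm/m = −Q_out dt/(V₀ − 0.0094000 t); integrating gives ln(m/m₀) = −(Q_out/(Q_in−Q_out)) ln(V/V₀).
m = m₀ (V₀/V)^(Q_out/(Q_in−Q_out)) = 6.71 × (1.33/0.92298)^(-5.7128) = 0.83241 g.
C = m/V = 0.83241/0.92298 = 0.90188 g/m³.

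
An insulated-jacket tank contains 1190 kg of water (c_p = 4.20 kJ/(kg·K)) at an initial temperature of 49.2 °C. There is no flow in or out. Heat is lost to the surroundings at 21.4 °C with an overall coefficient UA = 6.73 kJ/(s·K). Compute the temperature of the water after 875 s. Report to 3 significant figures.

Heat balance on the well-mixed liquid: M c_p dT/dt = −UA(T − T_amb).
dT/dt = (T_ss − T)/τ with T_ss = T_amb = 21.400 °C, τ = M c_p/UA = 1190·4.20/6.73 = 742.64 s.
Solution: T(t) = T_ss + (T₀ − T_ss) e^(−t/τ).
T(875) = 21.400 + (27.800)·0.30783 = 29.958 °C.

30.0 °C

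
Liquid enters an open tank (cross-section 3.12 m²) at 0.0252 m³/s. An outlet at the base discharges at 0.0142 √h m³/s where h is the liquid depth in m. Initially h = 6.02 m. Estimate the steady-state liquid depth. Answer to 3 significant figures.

A dh/dt = Q_in − 0.0142 √h. Steady state requires inflow = outflow:
Q_in = 0.0142 √h_ss ⇒ √h_ss = 0.0252/0.0142 = 1.7746.
h_ss = 1.7746² = 3.1494 m. (Since h₀ = 6.02 m > h_ss, the level will fall toward this value.)

3.15 m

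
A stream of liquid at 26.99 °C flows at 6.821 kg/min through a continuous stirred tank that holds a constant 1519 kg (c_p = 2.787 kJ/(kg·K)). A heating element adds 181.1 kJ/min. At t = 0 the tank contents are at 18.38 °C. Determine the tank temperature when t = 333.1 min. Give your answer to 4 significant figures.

32.45 °C

Energy balance: M c_p dT/dt = ṁ c_p (T_in − T) + 181.1.
Rearrange: dT/dt = (T_ss − T)/τ with τ = M/ṁ = 222.695 min and T_ss = T_in + Q̇/(ṁ c_p) = 36.5165 °C.
Integrating: T(t) = T_ss + (T₀ − T_ss) e^(−t/τ).
T(333.1) = 36.5165 + (-18.1365)·e^(−333.1/222.695) = 36.5165 + (-18.1365)·0.224076 = 32.4525 °C.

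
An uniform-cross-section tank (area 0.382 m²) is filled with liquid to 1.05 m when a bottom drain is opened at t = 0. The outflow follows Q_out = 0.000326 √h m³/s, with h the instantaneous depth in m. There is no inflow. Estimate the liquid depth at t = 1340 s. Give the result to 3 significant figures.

0.205 m

With no inflow, A dh/dt = −0.000326 √h.
∫ h^(−1/2) dh = −(0.000326/A) ∫ dt, giving 2√h = 2√h₀ − (0.000326/A) t.
√h = √1.05 − 0.000326·1340/(2·0.382) = 1.0247 − 0.57178 = 0.45291.
h = 0.45291² = 0.20513 m.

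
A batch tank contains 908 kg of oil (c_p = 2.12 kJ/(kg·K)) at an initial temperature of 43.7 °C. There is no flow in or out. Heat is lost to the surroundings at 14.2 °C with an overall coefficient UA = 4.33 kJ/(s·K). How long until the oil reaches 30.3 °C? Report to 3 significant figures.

269 s

Lumped-capacitance energy balance: M c_p dT/dt = UA(T_amb − T).
τ = M c_p/UA = 444.56 s; T_ss = T_amb = 14.200 °C.
T(t) = T_ss + (T₀ − T_ss)e^(−t/τ); set T = 30.3:
t = −τ ln[(T − T_ss)/(T₀ − T_ss)] = −444.56 · ln(0.54576) = 269.21 s.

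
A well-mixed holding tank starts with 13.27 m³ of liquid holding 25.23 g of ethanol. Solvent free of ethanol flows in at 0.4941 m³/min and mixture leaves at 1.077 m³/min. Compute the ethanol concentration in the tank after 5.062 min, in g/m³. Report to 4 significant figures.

1.536 g/m³

Let m(t) be the amount of ethanol. Volume: V(t) = V₀ + (Q_in − Q_out) t = 13.27 − 0.582900 t; V(5.062) = 10.3194 m³.
No ethanol enters, so dm/dt = −Q_out · (m/V).
dm/m = −Q_out dt/(V₀ − 0.582900 t); integrating gives ln(m/m₀) = −(Q_out/(Q_in−Q_out)) ln(V/V₀).
m = m₀ (V₀/V)^(Q_out/(Q_in−Q_out)) = 25.23 × (13.27/10.3194)^(-1.84766) = 15.8533 g.
C = m/V = 15.8533/10.3194 = 1.53627 g/m³.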